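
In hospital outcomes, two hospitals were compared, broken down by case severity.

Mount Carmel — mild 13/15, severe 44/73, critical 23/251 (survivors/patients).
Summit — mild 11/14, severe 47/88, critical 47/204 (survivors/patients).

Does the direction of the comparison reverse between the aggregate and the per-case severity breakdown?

No

Mild: Mount Carmel 13/15 = 86.7%, Summit 11/14 = 78.6% → Mount Carmel
Severe: Mount Carmel 44/73 = 60.3%, Summit 47/88 = 53.4% → Mount Carmel
Critical: Mount Carmel 23/251 = 9.2%, Summit 47/204 = 23.0% → Summit
Overall: Mount Carmel 80/339 = 23.6%, Summit 105/306 = 34.3% → Summit
Neither sweeps: Mount Carmel wins 2 of 3 groups, Summit wins 1. Summit wins overall but not every group — no Simpson reversal.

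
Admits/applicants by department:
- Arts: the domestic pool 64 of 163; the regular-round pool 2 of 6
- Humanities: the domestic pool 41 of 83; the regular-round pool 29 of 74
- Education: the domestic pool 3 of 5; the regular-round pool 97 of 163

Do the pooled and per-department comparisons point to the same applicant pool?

No

Arts: the domestic pool 64/163 = 39.3%, the regular-round pool 2/6 = 33.3% → the domestic pool
Humanities: the domestic pool 41/83 = 49.4%, the regular-round pool 29/74 = 39.2% → the domestic pool
Education: the domestic pool 3/5 = 60.0%, the regular-round pool 97/163 = 59.5% → the domestic pool
Overall: the domestic pool 108/251 = 43.0%, the regular-round pool 128/243 = 52.7% → the regular-round pool
The domestic pool wins each department group but the regular-round pool wins overall — the comparison reverses. The domestic pool's applicants skew toward Arts, which has a lower base rate.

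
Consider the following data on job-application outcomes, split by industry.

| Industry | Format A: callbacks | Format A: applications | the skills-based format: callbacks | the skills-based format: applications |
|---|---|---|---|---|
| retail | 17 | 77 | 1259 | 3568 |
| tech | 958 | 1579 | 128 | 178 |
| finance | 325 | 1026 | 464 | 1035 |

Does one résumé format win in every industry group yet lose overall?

Yes

Retail: Format A 17/77 = 22.1%, the skills-based format 1259/3568 = 35.3% → the skills-based format
Tech: Format A 958/1579 = 60.7%, the skills-based format 128/178 = 71.9% → the skills-based format
Finance: Format A 325/1026 = 31.7%, the skills-based format 464/1035 = 44.8% → the skills-based format
Overall: Format A 1300/2682 = 48.5%, the skills-based format 1851/4781 = 38.7% → Format A
The skills-based format wins each industry group but Format A wins overall — the comparison reverses. The skills-based format's applications skew toward retail, which has a lower base rate.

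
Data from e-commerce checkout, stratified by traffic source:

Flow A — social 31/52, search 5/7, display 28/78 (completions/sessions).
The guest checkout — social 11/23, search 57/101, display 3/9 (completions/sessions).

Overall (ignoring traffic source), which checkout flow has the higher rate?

Social: Flow A 31/52 = 59.6%, the guest checkout 11/23 = 47.8% → Flow A
Search: Flow A 5/7 = 71.4%, the guest checkout 57/101 = 56.4% → Flow A
Display: Flow A 28/78 = 35.9%, the guest checkout 3/9 = 33.3% → Flow A
Overall: Flow A 64/137 = 46.7%, the guest checkout 71/133 = 53.4% → the guest checkout
(Flow A wins every traffic group but the guest checkout wins overall — Flow A's sessions skew toward the low-rate display group.)

the guest checkout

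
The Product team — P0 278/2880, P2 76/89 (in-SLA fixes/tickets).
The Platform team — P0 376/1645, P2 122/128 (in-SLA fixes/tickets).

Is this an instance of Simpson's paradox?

No

P0: the Product team 278/2880 = 9.7%, the Platform team 376/1645 = 22.9% → the Platform team
P2: the Product team 76/89 = 85.4%, the Platform team 122/128 = 95.3% → the Platform team
Overall: the Product team 354/2969 = 11.9%, the Platform team 498/1773 = 28.1% → the Platform team
The Platform team wins overall and in every ticket group — no reversal.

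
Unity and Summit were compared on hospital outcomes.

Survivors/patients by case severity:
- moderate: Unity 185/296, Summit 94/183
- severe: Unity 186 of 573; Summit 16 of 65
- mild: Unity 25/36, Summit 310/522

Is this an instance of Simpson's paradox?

Yes

Moderate: Unity 185/296 = 62.5%, Summit 94/183 = 51.4% → Unity
Severe: Unity 186/573 = 32.5%, Summit 16/65 = 24.6% → Unity
Mild: Unity 25/36 = 69.4%, Summit 310/522 = 59.4% → Unity
Overall: Unity 396/905 = 43.8%, Summit 420/770 = 54.5% → Summit
Unity wins each case group but Summit wins overall — the comparison reverses. Unity's patients skew toward severe, which has a lower base rate.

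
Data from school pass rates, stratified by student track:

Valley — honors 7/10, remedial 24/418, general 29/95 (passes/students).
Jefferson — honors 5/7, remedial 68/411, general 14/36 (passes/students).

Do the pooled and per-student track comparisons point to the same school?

Yes

Honors: Valley 7/10 = 70.0%, Jefferson 5/7 = 71.4% → Jefferson
Remedial: Valley 24/418 = 5.7%, Jefferson 68/411 = 16.5% → Jefferson
General: Valley 29/95 = 30.5%, Jefferson 14/36 = 38.9% → Jefferson
Overall: Valley 60/523 = 11.5%, Jefferson 87/454 = 19.2% → Jefferson
Jefferson wins overall and in every student group — no reversal.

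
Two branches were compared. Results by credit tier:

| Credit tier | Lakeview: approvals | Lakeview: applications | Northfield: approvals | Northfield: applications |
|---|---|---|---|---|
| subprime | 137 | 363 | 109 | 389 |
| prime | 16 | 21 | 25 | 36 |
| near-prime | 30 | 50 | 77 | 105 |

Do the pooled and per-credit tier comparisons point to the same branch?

Subprime: Lakeview 137/363 = 37.7%, Northfield 109/389 = 28.0% → Lakeview
Prime: Lakeview 16/21 = 76.2%, Northfield 25/36 = 69.4% → Lakeview
Near-prime: Lakeview 30/50 = 60.0%, Northfield 77/105 = 73.3% → Northfield
Overall: Lakeview 183/434 = 42.2%, Northfield 211/530 = 39.8% → Lakeview
Neither sweeps: Lakeview wins 2 of 3 groups, Northfield wins 1. Lakeview wins overall but not every group — no Simpson reversal.

No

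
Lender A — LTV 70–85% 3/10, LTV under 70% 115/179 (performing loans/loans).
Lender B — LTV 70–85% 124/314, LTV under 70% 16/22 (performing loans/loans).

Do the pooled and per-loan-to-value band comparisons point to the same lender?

No

LTV 70–85%: Lender A 3/10 = 30.0%, Lender B 124/314 = 39.5% → Lender B
LTV under 70%: Lender A 115/179 = 64.2%, Lender B 16/22 = 72.7% → Lender B
Overall: Lender A 118/189 = 62.4%, Lender B 140/336 = 41.7% → Lender A
Lender B wins each loan-to-value group but Lender A wins overall — the comparison reverses. Lender B's loans skew toward LTV 70–85%, which has a lower base rate.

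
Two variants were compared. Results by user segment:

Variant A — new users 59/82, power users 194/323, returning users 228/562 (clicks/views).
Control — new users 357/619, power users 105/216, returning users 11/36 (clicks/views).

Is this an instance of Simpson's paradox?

New users: Variant A 59/82 = 72.0%, Control 357/619 = 57.7% → Variant A
Power users: Variant A 194/323 = 60.1%, Control 105/216 = 48.6% → Variant A
Returning users: Variant A 228/562 = 40.6%, Control 11/36 = 30.6% → Variant A
Overall: Variant A 481/967 = 49.7%, Control 473/871 = 54.3% → Control
Variant A wins each user group but Control wins overall — the comparison reverses. Variant A's views skew toward returning users, which has a lower base rate.

Yes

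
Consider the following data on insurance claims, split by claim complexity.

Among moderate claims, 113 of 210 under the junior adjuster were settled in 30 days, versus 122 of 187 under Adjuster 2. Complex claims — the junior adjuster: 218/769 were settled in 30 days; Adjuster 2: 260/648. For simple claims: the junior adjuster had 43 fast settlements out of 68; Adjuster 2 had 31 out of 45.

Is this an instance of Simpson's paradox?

Moderate: the junior adjuster 113/210 = 53.8%, Adjuster 2 122/187 = 65.2% → Adjuster 2
Complex: the junior adjuster 218/769 = 28.3%, Adjuster 2 260/648 = 40.1% → Adjuster 2
Simple: the junior adjuster 43/68 = 63.2%, Adjuster 2 31/45 = 68.9% → Adjuster 2
Overall: the junior adjuster 374/1047 = 35.7%, Adjuster 2 413/880 = 46.9% → Adjuster 2
Adjuster 2 wins overall and in every claim group — no reversal.

No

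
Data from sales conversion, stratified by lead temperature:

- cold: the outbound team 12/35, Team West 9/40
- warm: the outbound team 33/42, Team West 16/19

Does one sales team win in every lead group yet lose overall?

No

Cold: the outbound team 12/35 = 34.3%, Team West 9/40 = 22.5% → the outbound team
Warm: the outbound team 33/42 = 78.6%, Team West 16/19 = 84.2% → Team West
Overall: the outbound team 45/77 = 58.4%, Team West 25/59 = 42.4% → the outbound team
Neither sweeps: the outbound team wins 1 of 2 groups, Team West wins 1. The outbound team wins overall but not every group — no Simpson reversal.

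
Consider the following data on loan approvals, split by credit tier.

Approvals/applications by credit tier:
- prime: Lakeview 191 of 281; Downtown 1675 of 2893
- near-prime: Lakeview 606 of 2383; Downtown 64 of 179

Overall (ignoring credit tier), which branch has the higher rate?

Downtown

Prime: Lakeview 191/281 = 68.0%, Downtown 1675/2893 = 57.9% → Lakeview
Near-prime: Lakeview 606/2383 = 25.4%, Downtown 64/179 = 35.8% → Downtown
Overall: Lakeview 797/2664 = 29.9%, Downtown 1739/3072 = 56.6% → Downtown
(Neither sweeps every credit group, but Downtown has the higher pooled rate.)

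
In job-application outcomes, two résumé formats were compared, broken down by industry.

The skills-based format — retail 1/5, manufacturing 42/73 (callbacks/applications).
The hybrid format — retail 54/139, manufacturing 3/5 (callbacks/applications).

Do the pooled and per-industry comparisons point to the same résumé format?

Retail: the skills-based format 1/5 = 20.0%, the hybrid format 54/139 = 38.8% → the hybrid format
Manufacturing: the skills-based format 42/73 = 57.5%, the hybrid format 3/5 = 60.0% → the hybrid format
Overall: the skills-based format 43/78 = 55.1%, the hybrid format 57/144 = 39.6% → the skills-based format
The hybrid format wins each industry group but the skills-based format wins overall — the comparison reverses. The hybrid format's applications skew toward retail, which has a lower base rate.

No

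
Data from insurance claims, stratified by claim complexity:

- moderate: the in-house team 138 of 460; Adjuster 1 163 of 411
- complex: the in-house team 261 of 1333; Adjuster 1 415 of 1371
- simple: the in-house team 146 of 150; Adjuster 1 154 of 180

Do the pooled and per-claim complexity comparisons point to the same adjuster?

Moderate: the in-house team 138/460 = 30.0%, Adjuster 1 163/411 = 39.7% → Adjuster 1
Complex: the in-house team 261/1333 = 19.6%, Adjuster 1 415/1371 = 30.3% → Adjuster 1
Simple: the in-house team 146/150 = 97.3%, Adjuster 1 154/180 = 85.6% → the in-house team
Overall: the in-house team 545/1943 = 28.0%, Adjuster 1 732/1962 = 37.3% → Adjuster 1
Neither sweeps: the in-house team wins 1 of 3 groups, Adjuster 1 wins 2. Adjuster 1 wins overall but not every group — no Simpson reversal.

No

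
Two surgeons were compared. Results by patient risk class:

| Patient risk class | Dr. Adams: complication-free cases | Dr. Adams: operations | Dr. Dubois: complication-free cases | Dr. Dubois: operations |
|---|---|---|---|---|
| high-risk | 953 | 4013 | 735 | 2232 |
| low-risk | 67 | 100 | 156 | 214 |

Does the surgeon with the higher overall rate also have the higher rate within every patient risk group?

Yes

High-risk: Dr. Adams 953/4013 = 23.7%, Dr. Dubois 735/2232 = 32.9% → Dr. Dubois
Low-risk: Dr. Adams 67/100 = 67.0%, Dr. Dubois 156/214 = 72.9% → Dr. Dubois
Overall: Dr. Adams 1020/4113 = 24.8%, Dr. Dubois 891/2446 = 36.4% → Dr. Dubois
Dr. Dubois wins overall and in every patient risk group — no reversal.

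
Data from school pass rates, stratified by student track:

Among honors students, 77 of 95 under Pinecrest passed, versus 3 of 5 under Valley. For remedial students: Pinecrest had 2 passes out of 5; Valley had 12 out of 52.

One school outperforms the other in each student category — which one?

Honors: Pinecrest 77/95 = 81.1%, Valley 3/5 = 60.0% → Pinecrest
Remedial: Pinecrest 2/5 = 40.0%, Valley 12/52 = 23.1% → Pinecrest
Pinecrest has the higher rate in both groups.

Pinecrest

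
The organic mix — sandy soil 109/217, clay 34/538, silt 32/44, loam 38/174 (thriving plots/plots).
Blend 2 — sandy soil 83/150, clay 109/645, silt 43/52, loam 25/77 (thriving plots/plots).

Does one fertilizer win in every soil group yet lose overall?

No

Sandy soil: the organic mix 109/217 = 50.2%, Blend 2 83/150 = 55.3% → Blend 2
Clay: the organic mix 34/538 = 6.3%, Blend 2 109/645 = 16.9% → Blend 2
Silt: the organic mix 32/44 = 72.7%, Blend 2 43/52 = 82.7% → Blend 2
Loam: the organic mix 38/174 = 21.8%, Blend 2 25/77 = 32.5% → Blend 2
Overall: the organic mix 213/973 = 21.9%, Blend 2 260/924 = 28.1% → Blend 2
Blend 2 wins overall and in every soil group — no reversal.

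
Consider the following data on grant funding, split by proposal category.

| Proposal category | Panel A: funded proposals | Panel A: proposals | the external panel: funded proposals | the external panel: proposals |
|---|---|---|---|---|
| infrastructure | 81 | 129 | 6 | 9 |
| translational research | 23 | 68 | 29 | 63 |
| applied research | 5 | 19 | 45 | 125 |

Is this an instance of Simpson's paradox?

Infrastructure: Panel A 81/129 = 62.8%, the external panel 6/9 = 66.7% → the external panel
Translational research: Panel A 23/68 = 33.8%, the external panel 29/63 = 46.0% → the external panel
Applied research: Panel A 5/19 = 26.3%, the external panel 45/125 = 36.0% → the external panel
Overall: Panel A 109/216 = 50.5%, the external panel 80/197 = 40.6% → Panel A
The external panel wins each proposal group but Panel A wins overall — the comparison reverses. The external panel's proposals skew toward applied research, which has a lower base rate.

Yes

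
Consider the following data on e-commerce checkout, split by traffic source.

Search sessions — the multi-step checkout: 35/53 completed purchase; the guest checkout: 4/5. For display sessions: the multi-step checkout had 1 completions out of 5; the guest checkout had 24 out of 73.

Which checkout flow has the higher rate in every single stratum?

Search: the multi-step checkout 35/53 = 66.0%, the guest checkout 4/5 = 80.0% → the guest checkout
Display: the multi-step checkout 1/5 = 20.0%, the guest checkout 24/73 = 32.9% → the guest checkout
The guest checkout has the higher rate in both groups.

the guest checkout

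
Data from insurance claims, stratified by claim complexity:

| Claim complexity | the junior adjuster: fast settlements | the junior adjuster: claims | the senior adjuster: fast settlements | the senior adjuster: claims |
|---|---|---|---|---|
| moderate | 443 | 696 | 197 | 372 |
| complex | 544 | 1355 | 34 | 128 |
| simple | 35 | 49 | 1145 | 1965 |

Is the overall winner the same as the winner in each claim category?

No

Moderate: the junior adjuster 443/696 = 63.6%, the senior adjuster 197/372 = 53.0% → the junior adjuster
Complex: the junior adjuster 544/1355 = 40.1%, the senior adjuster 34/128 = 26.6% → the junior adjuster
Simple: the junior adjuster 35/49 = 71.4%, the senior adjuster 1145/1965 = 58.3% → the junior adjuster
Overall: the junior adjuster 1022/2100 = 48.7%, the senior adjuster 1376/2465 = 55.8% → the senior adjuster
The junior adjuster wins each claim group but the senior adjuster wins overall — the comparison reverses. The junior adjuster's claims skew toward complex, which has a lower base rate.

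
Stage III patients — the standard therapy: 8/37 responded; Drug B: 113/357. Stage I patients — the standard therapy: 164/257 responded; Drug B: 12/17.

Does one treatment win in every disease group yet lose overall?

Yes

Stage III: the standard therapy 8/37 = 21.6%, Drug B 113/357 = 31.7% → Drug B
Stage I: the standard therapy 164/257 = 63.8%, Drug B 12/17 = 70.6% → Drug B
Overall: the standard therapy 172/294 = 58.5%, Drug B 125/374 = 33.4% → the standard therapy
Drug B wins each disease group but the standard therapy wins overall — the comparison reverses. Drug B's patients skew toward stage III, which has a lower base rate.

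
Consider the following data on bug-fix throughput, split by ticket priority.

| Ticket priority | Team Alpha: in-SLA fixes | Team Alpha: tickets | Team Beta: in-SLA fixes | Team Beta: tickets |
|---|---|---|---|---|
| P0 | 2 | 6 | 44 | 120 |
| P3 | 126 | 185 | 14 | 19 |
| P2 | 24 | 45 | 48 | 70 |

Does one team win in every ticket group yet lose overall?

Yes

P0: Team Alpha 2/6 = 33.3%, Team Beta 44/120 = 36.7% → Team Beta
P3: Team Alpha 126/185 = 68.1%, Team Beta 14/19 = 73.7% → Team Beta
P2: Team Alpha 24/45 = 53.3%, Team Beta 48/70 = 68.6% → Team Beta
Overall: Team Alpha 152/236 = 64.4%, Team Beta 106/209 = 50.7% → Team Alpha
Team Beta wins each ticket group but Team Alpha wins overall — the comparison reverses. Team Beta's tickets skew toward P0, which has a lower base rate.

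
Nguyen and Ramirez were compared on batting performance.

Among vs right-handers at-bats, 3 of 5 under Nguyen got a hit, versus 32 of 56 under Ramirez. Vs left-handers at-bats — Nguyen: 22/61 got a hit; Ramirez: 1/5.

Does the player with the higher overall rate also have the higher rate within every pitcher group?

No

Vs right-handers: Nguyen 3/5 = 60.0%, Ramirez 32/56 = 57.1% → Nguyen
Vs left-handers: Nguyen 22/61 = 36.1%, Ramirez 1/5 = 20.0% → Nguyen
Overall: Nguyen 25/66 = 37.9%, Ramirez 33/61 = 54.1% → Ramirez
Nguyen wins each pitcher group but Ramirez wins overall — the comparison reverses. Nguyen's at-bats skew toward vs left-handers, which has a lower base rate.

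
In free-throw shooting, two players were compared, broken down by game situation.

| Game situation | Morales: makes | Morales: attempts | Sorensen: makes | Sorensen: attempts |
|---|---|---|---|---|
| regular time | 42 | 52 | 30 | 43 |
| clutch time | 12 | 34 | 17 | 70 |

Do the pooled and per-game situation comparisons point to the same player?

Regular time: Morales 42/52 = 80.8%, Sorensen 30/43 = 69.8% → Morales
Clutch time: Morales 12/34 = 35.3%, Sorensen 17/70 = 24.3% → Morales
Overall: Morales 54/86 = 62.8%, Sorensen 47/113 = 41.6% → Morales
Morales wins overall and in every game group — no reversal.

Yes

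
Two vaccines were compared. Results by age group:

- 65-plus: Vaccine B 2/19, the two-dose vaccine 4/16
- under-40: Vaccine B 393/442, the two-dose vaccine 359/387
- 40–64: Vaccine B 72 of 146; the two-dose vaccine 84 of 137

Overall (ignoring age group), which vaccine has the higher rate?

the two-dose vaccine

65-plus: Vaccine B 2/19 = 10.5%, the two-dose vaccine 4/16 = 25.0% → the two-dose vaccine
Under-40: Vaccine B 393/442 = 88.9%, the two-dose vaccine 359/387 = 92.8% → the two-dose vaccine
40–64: Vaccine B 72/146 = 49.3%, the two-dose vaccine 84/137 = 61.3% → the two-dose vaccine
Overall: Vaccine B 467/607 = 76.9%, the two-dose vaccine 447/540 = 82.8% → the two-dose vaccine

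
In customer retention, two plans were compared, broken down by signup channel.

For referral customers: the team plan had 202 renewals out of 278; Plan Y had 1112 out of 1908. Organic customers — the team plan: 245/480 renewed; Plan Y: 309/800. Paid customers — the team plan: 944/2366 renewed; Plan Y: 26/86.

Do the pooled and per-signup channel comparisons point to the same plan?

No

Referral: the team plan 202/278 = 72.7%, Plan Y 1112/1908 = 58.3% → the team plan
Organic: the team plan 245/480 = 51.0%, Plan Y 309/800 = 38.6% → the team plan
Paid: the team plan 944/2366 = 39.9%, Plan Y 26/86 = 30.2% → the team plan
Overall: the team plan 1391/3124 = 44.5%, Plan Y 1447/2794 = 51.8% → Plan Y
The team plan wins each signup group but Plan Y wins overall — the comparison reverses. The team plan's customers skew toward paid, which has a lower base rate.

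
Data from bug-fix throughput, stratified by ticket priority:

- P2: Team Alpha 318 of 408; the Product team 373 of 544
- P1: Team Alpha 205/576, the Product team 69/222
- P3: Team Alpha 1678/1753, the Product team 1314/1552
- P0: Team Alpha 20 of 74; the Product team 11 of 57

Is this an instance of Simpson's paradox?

No

P2: Team Alpha 318/408 = 77.9%, the Product team 373/544 = 68.6% → Team Alpha
P1: Team Alpha 205/576 = 35.6%, the Product team 69/222 = 31.1% → Team Alpha
P3: Team Alpha 1678/1753 = 95.7%, the Product team 1314/1552 = 84.7% → Team Alpha
P0: Team Alpha 20/74 = 27.0%, the Product team 11/57 = 19.3% → Team Alpha
Overall: Team Alpha 2221/2811 = 79.0%, the Product team 1767/2375 = 74.4% → Team Alpha
Team Alpha wins overall and in every ticket group — no reversal.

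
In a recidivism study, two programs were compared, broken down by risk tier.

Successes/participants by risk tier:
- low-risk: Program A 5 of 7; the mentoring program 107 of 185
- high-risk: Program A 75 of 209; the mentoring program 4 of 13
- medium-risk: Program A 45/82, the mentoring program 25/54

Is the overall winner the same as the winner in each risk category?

Low-risk: Program A 5/7 = 71.4%, the mentoring program 107/185 = 57.8% → Program A
High-risk: Program A 75/209 = 35.9%, the mentoring program 4/13 = 30.8% → Program A
Medium-risk: Program A 45/82 = 54.9%, the mentoring program 25/54 = 46.3% → Program A
Overall: Program A 125/298 = 41.9%, the mentoring program 136/252 = 54.0% → the mentoring program
Program A wins each risk group but the mentoring program wins overall — the comparison reverses. Program A's participants skew toward high-risk, which has a lower base rate.

No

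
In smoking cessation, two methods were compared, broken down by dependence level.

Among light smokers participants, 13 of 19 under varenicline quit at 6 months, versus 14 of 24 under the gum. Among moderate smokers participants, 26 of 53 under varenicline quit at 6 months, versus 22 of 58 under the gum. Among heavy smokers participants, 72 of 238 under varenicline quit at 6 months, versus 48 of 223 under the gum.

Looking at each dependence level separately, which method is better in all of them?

varenicline

Light smokers: varenicline 13/19 = 68.4%, the gum 14/24 = 58.3% → varenicline
Moderate smokers: varenicline 26/53 = 49.1%, the gum 22/58 = 37.9% → varenicline
Heavy smokers: varenicline 72/238 = 30.3%, the gum 48/223 = 21.5% → varenicline
Varenicline has the higher rate in all 3 groups.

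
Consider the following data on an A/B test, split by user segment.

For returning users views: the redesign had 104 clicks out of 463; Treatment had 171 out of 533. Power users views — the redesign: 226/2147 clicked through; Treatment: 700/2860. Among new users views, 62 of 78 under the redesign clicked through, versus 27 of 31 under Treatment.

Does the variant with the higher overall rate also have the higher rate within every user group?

Yes

Returning users: the redesign 104/463 = 22.5%, Treatment 171/533 = 32.1% → Treatment
Power users: the redesign 226/2147 = 10.5%, Treatment 700/2860 = 24.5% → Treatment
New users: the redesign 62/78 = 79.5%, Treatment 27/31 = 87.1% → Treatment
Overall: the redesign 392/2688 = 14.6%, Treatment 898/3424 = 26.2% → Treatment
Treatment wins overall and in every user group — no reversal.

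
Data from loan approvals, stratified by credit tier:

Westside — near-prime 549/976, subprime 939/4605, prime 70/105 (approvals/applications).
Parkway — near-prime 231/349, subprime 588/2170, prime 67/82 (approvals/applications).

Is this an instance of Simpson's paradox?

No

Near-prime: Westside 549/976 = 56.2%, Parkway 231/349 = 66.2% → Parkway
Subprime: Westside 939/4605 = 20.4%, Parkway 588/2170 = 27.1% → Parkway
Prime: Westside 70/105 = 66.7%, Parkway 67/82 = 81.7% → Parkway
Overall: Westside 1558/5686 = 27.4%, Parkway 886/2601 = 34.1% → Parkway
Parkway wins overall and in every credit group — no reversal.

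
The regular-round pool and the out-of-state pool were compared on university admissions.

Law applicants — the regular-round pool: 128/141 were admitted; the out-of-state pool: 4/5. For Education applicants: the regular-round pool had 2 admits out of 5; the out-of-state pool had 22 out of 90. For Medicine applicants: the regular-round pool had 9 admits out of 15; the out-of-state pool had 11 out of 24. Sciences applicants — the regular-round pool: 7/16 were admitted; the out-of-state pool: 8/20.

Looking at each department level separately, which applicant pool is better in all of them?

the regular-round pool

Law: the regular-round pool 128/141 = 90.8%, the out-of-state pool 4/5 = 80.0% → the regular-round pool
Education: the regular-round pool 2/5 = 40.0%, the out-of-state pool 22/90 = 24.4% → the regular-round pool
Medicine: the regular-round pool 9/15 = 60.0%, the out-of-state pool 11/24 = 45.8% → the regular-round pool
Sciences: the regular-round pool 7/16 = 43.8%, the out-of-state pool 8/20 = 40.0% → the regular-round pool
The regular-round pool has the higher rate in all 4 groups.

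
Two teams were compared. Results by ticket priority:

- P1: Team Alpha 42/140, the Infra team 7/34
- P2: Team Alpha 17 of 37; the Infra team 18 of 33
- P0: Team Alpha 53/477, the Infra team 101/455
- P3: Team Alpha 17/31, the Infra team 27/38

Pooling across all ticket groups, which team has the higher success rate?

the Infra team

P1: Team Alpha 42/140 = 30.0%, the Infra team 7/34 = 20.6% → Team Alpha
P2: Team Alpha 17/37 = 45.9%, the Infra team 18/33 = 54.5% → the Infra team
P0: Team Alpha 53/477 = 11.1%, the Infra team 101/455 = 22.2% → the Infra team
P3: Team Alpha 17/31 = 54.8%, the Infra team 27/38 = 71.1% → the Infra team
Overall: Team Alpha 129/685 = 18.8%, the Infra team 153/560 = 27.3% → the Infra team
(Neither sweeps every ticket group, but the Infra team has the higher pooled rate.)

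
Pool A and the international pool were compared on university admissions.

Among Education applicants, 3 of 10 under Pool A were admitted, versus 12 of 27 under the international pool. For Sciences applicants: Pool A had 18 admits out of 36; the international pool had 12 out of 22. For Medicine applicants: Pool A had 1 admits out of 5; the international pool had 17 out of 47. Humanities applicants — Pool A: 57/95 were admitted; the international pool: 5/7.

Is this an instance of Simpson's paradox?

Yes

Education: Pool A 3/10 = 30.0%, the international pool 12/27 = 44.4% → the international pool
Sciences: Pool A 18/36 = 50.0%, the international pool 12/22 = 54.5% → the international pool
Medicine: Pool A 1/5 = 20.0%, the international pool 17/47 = 36.2% → the international pool
Humanities: Pool A 57/95 = 60.0%, the international pool 5/7 = 71.4% → the international pool
Overall: Pool A 79/146 = 54.1%, the international pool 46/103 = 44.7% → Pool A
The international pool wins each department group but Pool A wins overall — the comparison reverses. The international pool's applicants skew toward Medicine, which has a lower base rate.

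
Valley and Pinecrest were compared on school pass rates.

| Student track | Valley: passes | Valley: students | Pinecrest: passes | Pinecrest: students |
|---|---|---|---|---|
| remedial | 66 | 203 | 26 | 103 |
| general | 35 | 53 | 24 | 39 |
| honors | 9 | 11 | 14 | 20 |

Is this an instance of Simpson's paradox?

No

Remedial: Valley 66/203 = 32.5%, Pinecrest 26/103 = 25.2% → Valley
General: Valley 35/53 = 66.0%, Pinecrest 24/39 = 61.5% → Valley
Honors: Valley 9/11 = 81.8%, Pinecrest 14/20 = 70.0% → Valley
Overall: Valley 110/267 = 41.2%, Pinecrest 64/162 = 39.5% → Valley
Valley wins overall and in every student group — no reversal.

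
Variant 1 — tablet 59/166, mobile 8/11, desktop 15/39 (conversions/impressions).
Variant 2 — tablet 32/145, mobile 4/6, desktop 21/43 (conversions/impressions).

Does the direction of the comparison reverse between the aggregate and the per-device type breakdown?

Tablet: Variant 1 59/166 = 35.5%, Variant 2 32/145 = 22.1% → Variant 1
Mobile: Variant 1 8/11 = 72.7%, Variant 2 4/6 = 66.7% → Variant 1
Desktop: Variant 1 15/39 = 38.5%, Variant 2 21/43 = 48.8% → Variant 2
Overall: Variant 1 82/216 = 38.0%, Variant 2 57/194 = 29.4% → Variant 1
Neither sweeps: Variant 1 wins 2 of 3 groups, Variant 2 wins 1. Variant 1 wins overall but not every group — no Simpson reversal.

No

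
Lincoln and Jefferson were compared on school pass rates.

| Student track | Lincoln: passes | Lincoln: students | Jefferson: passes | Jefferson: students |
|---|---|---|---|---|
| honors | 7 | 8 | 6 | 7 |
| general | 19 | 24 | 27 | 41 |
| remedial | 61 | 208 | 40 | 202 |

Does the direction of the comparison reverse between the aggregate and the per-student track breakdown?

Honors: Lincoln 7/8 = 87.5%, Jefferson 6/7 = 85.7% → Lincoln
General: Lincoln 19/24 = 79.2%, Jefferson 27/41 = 65.9% → Lincoln
Remedial: Lincoln 61/208 = 29.3%, Jefferson 40/202 = 19.8% → Lincoln
Overall: Lincoln 87/240 = 36.2%, Jefferson 73/250 = 29.2% → Lincoln
Lincoln wins overall and in every student group — no reversal.

No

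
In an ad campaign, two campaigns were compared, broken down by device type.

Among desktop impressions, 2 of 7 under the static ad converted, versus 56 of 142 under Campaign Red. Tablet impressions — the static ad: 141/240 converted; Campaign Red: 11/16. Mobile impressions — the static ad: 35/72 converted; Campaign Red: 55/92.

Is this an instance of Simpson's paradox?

Yes

Desktop: the static ad 2/7 = 28.6%, Campaign Red 56/142 = 39.4% → Campaign Red
Tablet: the static ad 141/240 = 58.8%, Campaign Red 11/16 = 68.8% → Campaign Red
Mobile: the static ad 35/72 = 48.6%, Campaign Red 55/92 = 59.8% → Campaign Red
Overall: the static ad 178/319 = 55.8%, Campaign Red 122/250 = 48.8% → the static ad
Campaign Red wins each device group but the static ad wins overall — the comparison reverses. Campaign Red's impressions skew toward desktop, which has a lower base rate.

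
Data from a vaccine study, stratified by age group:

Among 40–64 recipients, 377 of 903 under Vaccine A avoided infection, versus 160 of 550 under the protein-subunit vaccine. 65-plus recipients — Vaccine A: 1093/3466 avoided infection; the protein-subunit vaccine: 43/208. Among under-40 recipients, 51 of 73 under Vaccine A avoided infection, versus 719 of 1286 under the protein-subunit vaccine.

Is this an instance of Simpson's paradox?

40–64: Vaccine A 377/903 = 41.7%, the protein-subunit vaccine 160/550 = 29.1% → Vaccine A
65-plus: Vaccine A 1093/3466 = 31.5%, the protein-subunit vaccine 43/208 = 20.7% → Vaccine A
Under-40: Vaccine A 51/73 = 69.9%, the protein-subunit vaccine 719/1286 = 55.9% → Vaccine A
Overall: Vaccine A 1521/4442 = 34.2%, the protein-subunit vaccine 922/2044 = 45.1% → the protein-subunit vaccine
Vaccine A wins each age group but the protein-subunit vaccine wins overall — the comparison reverses. Vaccine A's recipients skew toward 65-plus, which has a lower base rate.

Yes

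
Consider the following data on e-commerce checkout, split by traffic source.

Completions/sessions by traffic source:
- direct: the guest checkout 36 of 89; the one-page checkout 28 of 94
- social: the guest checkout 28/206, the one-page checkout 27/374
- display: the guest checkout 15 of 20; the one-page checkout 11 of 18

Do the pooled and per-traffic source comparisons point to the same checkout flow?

Direct: the guest checkout 36/89 = 40.4%, the one-page checkout 28/94 = 29.8% → the guest checkout
Social: the guest checkout 28/206 = 13.6%, the one-page checkout 27/374 = 7.2% → the guest checkout
Display: the guest checkout 15/20 = 75.0%, the one-page checkout 11/18 = 61.1% → the guest checkout
Overall: the guest checkout 79/315 = 25.1%, the one-page checkout 66/486 = 13.6% → the guest checkout
The guest checkout wins overall and in every traffic group — no reversal.

Yes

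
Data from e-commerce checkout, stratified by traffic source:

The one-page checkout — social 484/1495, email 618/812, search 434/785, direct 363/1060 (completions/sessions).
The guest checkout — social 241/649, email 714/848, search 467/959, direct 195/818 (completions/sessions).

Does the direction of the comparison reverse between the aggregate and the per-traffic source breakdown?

No

Social: the one-page checkout 484/1495 = 32.4%, the guest checkout 241/649 = 37.1% → the guest checkout
Email: the one-page checkout 618/812 = 76.1%, the guest checkout 714/848 = 84.2% → the guest checkout
Search: the one-page checkout 434/785 = 55.3%, the guest checkout 467/959 = 48.7% → the one-page checkout
Direct: the one-page checkout 363/1060 = 34.2%, the guest checkout 195/818 = 23.8% → the one-page checkout
Overall: the one-page checkout 1899/4152 = 45.7%, the guest checkout 1617/3274 = 49.4% → the guest checkout
Neither sweeps: the one-page checkout wins 2 of 4 groups, the guest checkout wins 2. The guest checkout wins overall but not every group — no Simpson reversal.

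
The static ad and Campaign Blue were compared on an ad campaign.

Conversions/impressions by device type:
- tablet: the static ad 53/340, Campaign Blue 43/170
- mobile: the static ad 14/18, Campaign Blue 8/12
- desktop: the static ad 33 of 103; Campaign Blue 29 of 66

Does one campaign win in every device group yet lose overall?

No

Tablet: the static ad 53/340 = 15.6%, Campaign Blue 43/170 = 25.3% → Campaign Blue
Mobile: the static ad 14/18 = 77.8%, Campaign Blue 8/12 = 66.7% → the static ad
Desktop: the static ad 33/103 = 32.0%, Campaign Blue 29/66 = 43.9% → Campaign Blue
Overall: the static ad 100/461 = 21.7%, Campaign Blue 80/248 = 32.3% → Campaign Blue
Neither sweeps: the static ad wins 1 of 3 groups, Campaign Blue wins 2. Campaign Blue wins overall but not every group — no Simpson reversal.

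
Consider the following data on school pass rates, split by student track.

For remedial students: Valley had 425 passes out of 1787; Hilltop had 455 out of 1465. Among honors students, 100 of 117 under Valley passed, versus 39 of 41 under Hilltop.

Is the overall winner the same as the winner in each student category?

Yes

Remedial: Valley 425/1787 = 23.8%, Hilltop 455/1465 = 31.1% → Hilltop
Honors: Valley 100/117 = 85.5%, Hilltop 39/41 = 95.1% → Hilltop
Overall: Valley 525/1904 = 27.6%, Hilltop 494/1506 = 32.8% → Hilltop
Hilltop wins overall and in every student group — no reversal.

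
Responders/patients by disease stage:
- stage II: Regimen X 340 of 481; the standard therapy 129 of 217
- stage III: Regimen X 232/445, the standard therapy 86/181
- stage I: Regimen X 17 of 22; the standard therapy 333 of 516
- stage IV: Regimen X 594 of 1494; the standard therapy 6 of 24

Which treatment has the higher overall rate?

Stage II: Regimen X 340/481 = 70.7%, the standard therapy 129/217 = 59.4% → Regimen X
Stage III: Regimen X 232/445 = 52.1%, the standard therapy 86/181 = 47.5% → Regimen X
Stage I: Regimen X 17/22 = 77.3%, the standard therapy 333/516 = 64.5% → Regimen X
Stage IV: Regimen X 594/1494 = 39.8%, the standard therapy 6/24 = 25.0% → Regimen X
Overall: Regimen X 1183/2442 = 48.4%, the standard therapy 554/938 = 59.1% → the standard therapy
(Regimen X wins every disease group but the standard therapy wins overall — Regimen X's patients skew toward the low-rate stage IV group.)

the standard therapy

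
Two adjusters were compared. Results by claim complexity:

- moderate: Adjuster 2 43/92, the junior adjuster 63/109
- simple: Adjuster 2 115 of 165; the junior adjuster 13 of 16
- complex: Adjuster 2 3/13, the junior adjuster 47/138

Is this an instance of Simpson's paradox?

Yes

Moderate: Adjuster 2 43/92 = 46.7%, the junior adjuster 63/109 = 57.8% → the junior adjuster
Simple: Adjuster 2 115/165 = 69.7%, the junior adjuster 13/16 = 81.2% → the junior adjuster
Complex: Adjuster 2 3/13 = 23.1%, the junior adjuster 47/138 = 34.1% → the junior adjuster
Overall: Adjuster 2 161/270 = 59.6%, the junior adjuster 123/263 = 46.8% → Adjuster 2
The junior adjuster wins each claim group but Adjuster 2 wins overall — the comparison reverses. The junior adjuster's claims skew toward complex, which has a lower base rate.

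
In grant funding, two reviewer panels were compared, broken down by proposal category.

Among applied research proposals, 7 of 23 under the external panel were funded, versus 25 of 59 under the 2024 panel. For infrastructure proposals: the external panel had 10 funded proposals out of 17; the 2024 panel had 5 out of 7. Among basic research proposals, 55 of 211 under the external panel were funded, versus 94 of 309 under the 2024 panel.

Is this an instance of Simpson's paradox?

No

Applied research: the external panel 7/23 = 30.4%, the 2024 panel 25/59 = 42.4% → the 2024 panel
Infrastructure: the external panel 10/17 = 58.8%, the 2024 panel 5/7 = 71.4% → the 2024 panel
Basic research: the external panel 55/211 = 26.1%, the 2024 panel 94/309 = 30.4% → the 2024 panel
Overall: the external panel 72/251 = 28.7%, the 2024 panel 124/375 = 33.1% → the 2024 panel
The 2024 panel wins overall and in every proposal group — no reversal.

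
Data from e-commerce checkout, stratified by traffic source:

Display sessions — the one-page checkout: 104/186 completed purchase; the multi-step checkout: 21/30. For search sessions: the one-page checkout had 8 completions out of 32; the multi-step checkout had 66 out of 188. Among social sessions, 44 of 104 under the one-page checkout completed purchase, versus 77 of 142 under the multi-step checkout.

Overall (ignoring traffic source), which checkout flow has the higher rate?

the one-page checkout

Display: the one-page checkout 104/186 = 55.9%, the multi-step checkout 21/30 = 70.0% → the multi-step checkout
Search: the one-page checkout 8/32 = 25.0%, the multi-step checkout 66/188 = 35.1% → the multi-step checkout
Social: the one-page checkout 44/104 = 42.3%, the multi-step checkout 77/142 = 54.2% → the multi-step checkout
Overall: the one-page checkout 156/322 = 48.4%, the multi-step checkout 164/360 = 45.6% → the one-page checkout
(The multi-step checkout wins every traffic group but the one-page checkout wins overall — the multi-step checkout's sessions skew toward the low-rate search group.)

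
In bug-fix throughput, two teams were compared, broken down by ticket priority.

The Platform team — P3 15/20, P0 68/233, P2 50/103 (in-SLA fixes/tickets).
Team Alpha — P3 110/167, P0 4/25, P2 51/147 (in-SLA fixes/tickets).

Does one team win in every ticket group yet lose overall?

P3: the Platform team 15/20 = 75.0%, Team Alpha 110/167 = 65.9% → the Platform team
P0: the Platform team 68/233 = 29.2%, Team Alpha 4/25 = 16.0% → the Platform team
P2: the Platform team 50/103 = 48.5%, Team Alpha 51/147 = 34.7% → the Platform team
Overall: the Platform team 133/356 = 37.4%, Team Alpha 165/339 = 48.7% → Team Alpha
The Platform team wins each ticket group but Team Alpha wins overall — the comparison reverses. The Platform team's tickets skew toward P0, which has a lower base rate.

Yes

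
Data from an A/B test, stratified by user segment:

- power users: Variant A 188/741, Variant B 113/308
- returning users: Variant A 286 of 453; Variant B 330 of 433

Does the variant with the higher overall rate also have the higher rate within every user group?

Power users: Variant A 188/741 = 25.4%, Variant B 113/308 = 36.7% → Variant B
Returning users: Variant A 286/453 = 63.1%, Variant B 330/433 = 76.2% → Variant B
Overall: Variant A 474/1194 = 39.7%, Variant B 443/741 = 59.8% → Variant B
Variant B wins overall and in every user group — no reversal.

Yes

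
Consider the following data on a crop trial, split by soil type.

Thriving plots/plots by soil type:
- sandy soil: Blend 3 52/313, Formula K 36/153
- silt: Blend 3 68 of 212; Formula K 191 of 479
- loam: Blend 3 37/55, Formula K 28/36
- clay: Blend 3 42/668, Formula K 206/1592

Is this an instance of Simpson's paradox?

Sandy soil: Blend 3 52/313 = 16.6%, Formula K 36/153 = 23.5% → Formula K
Silt: Blend 3 68/212 = 32.1%, Formula K 191/479 = 39.9% → Formula K
Loam: Blend 3 37/55 = 67.3%, Formula K 28/36 = 77.8% → Formula K
Clay: Blend 3 42/668 = 6.3%, Formula K 206/1592 = 12.9% → Formula K
Overall: Blend 3 199/1248 = 15.9%, Formula K 461/2260 = 20.4% → Formula K
Formula K wins overall and in every soil group — no reversal.

No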